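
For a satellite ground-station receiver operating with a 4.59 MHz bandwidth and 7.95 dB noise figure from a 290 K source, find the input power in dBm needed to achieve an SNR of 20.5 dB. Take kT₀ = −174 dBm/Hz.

Sensitivity = −174 + 10 log₁₀(B) + NF + SNR_min
= −174 + 66.62 + 7.95 + 20.5
= −78.93 dBm → −78.9 dBm

−78.9 dBm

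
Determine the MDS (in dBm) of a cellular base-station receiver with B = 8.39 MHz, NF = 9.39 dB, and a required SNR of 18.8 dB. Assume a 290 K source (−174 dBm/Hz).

Sensitivity = −174 + 10 log₁₀(B) + NF + SNR_min
= −174 + 69.24 + 9.39 + 18.8
= −76.57 dBm → −76.6 dBm

−76.6 dBm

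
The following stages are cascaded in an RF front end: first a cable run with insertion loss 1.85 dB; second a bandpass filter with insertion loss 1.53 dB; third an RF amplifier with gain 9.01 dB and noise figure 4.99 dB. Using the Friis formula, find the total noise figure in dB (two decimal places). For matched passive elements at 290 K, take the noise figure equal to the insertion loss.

Convert to linear (a loss of L dB is a gain of −L dB): F_i = 10^(NF_i/10), G_i = 10^(G_i,dB/10)
  Stage 1: F_1 = 10^(1.85/10) = 1.531, G_1 = 10^(−1.85/10) = 0.6531
  Stage 2: F_2 = 10^(1.53/10) = 1.422, G_2 = 10^(−1.53/10) = 0.7031
  Stage 3: F_3 = 10^(4.99/10) = 3.155, G_3 = 10^(9.01/10) = 7.962
Friis cascade:
  F = 1.531 + (1.422 − 1)/0.6531 + (3.155 − 1)/0.4592 = 6.871
NF = 10 log₁₀(6.871) = 8.37 dB

8.37 dB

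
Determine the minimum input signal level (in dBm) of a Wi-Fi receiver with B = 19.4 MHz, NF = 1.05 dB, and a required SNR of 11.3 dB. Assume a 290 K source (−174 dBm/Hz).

Sensitivity = −174 + 10 log₁₀(B) + NF + SNR_min
= −174 + 72.88 + 1.05 + 11.3
= −88.77 dBm → −88.8 dBm

−88.8 dBm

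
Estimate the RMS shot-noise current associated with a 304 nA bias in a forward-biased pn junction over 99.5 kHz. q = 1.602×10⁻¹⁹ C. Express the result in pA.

I_n = √(2qI·B)
2qI·B = 2 × 1.602×10⁻¹⁹ × 3.04×10⁻⁷ × 9.95×10⁴ = 9.69×10⁻²¹ A²
I_n = √(9.69×10⁻²¹) = 9.84×10⁻¹¹ A = 98.4 pA

98.4 pA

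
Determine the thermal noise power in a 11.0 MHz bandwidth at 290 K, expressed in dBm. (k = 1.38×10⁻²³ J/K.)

P_n = kTB = 1.38×10⁻²³ × 290 × 1.10×10⁷ = 4.40×10⁻¹⁴ W
In dBm: 10 log₁₀(4.40×10⁻¹⁴ / 10⁻³) = −103.6 dBm

−103.6 dBm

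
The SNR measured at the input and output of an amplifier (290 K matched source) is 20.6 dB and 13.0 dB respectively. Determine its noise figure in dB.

NF (dB) = SNR_in(dB) − SNR_out(dB) when the source is at T₀
NF = 20.6 − 13.0 = 7.6 dB

7.6 dB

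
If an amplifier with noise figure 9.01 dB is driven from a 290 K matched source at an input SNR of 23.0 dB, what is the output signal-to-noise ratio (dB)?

13.99 dB

By definition F = SNR_in/SNR_out, so in dB: SNR_out = SNR_in − NF
SNR_out = 23.0 − 9.01 = 13.99 dB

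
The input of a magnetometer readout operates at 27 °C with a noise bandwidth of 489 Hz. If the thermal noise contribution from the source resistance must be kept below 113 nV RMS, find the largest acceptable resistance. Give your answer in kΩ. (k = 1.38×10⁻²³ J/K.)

T = 27 °C + 273.15 = 300.15 K
Johnson–Nyquist: V_n = √(4kTRB) ⇒ R = V_n² / (4kTB)
4kTB = 4 × 1.38×10⁻²³ × 300.15 × 4.89×10² = 8.10×10⁻¹⁸
R = (1.13×10⁻⁷)² / 8.10×10⁻¹⁸ = 1.58×10³ Ω = 1.58 kΩ

1.58 kΩ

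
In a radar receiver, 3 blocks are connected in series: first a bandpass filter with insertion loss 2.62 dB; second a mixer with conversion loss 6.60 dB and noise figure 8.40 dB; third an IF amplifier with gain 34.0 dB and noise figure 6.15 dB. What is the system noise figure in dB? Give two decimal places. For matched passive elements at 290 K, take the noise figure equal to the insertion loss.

Convert to linear (a loss of L dB is a gain of −L dB): F_i = 10^(NF_i/10), G_i = 10^(G_i,dB/10)
  Stage 1: F_1 = 10^(2.62/10) = 1.828, G_1 = 10^(−2.62/10) = 0.5470
  Stage 2: F_2 = 10^(8.40/10) = 6.918, G_2 = 10^(−6.60/10) = 0.2188
  Stage 3: F_3 = 10^(6.15/10) = 4.121, G_3 = 10^(34.0/10) = 2512
Friis cascade:
  F = 1.828 + (6.918 − 1)/0.5470 + (4.121 − 1)/0.1197 = 38.73
NF = 10 log₁₀(38.73) = 15.88 dB

15.88 dB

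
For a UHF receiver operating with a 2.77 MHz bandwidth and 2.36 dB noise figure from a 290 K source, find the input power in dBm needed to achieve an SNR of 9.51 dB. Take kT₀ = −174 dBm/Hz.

−97.7 dBm

Sensitivity = −174 + 10 log₁₀(B) + NF + SNR_min
= −174 + 64.42 + 2.36 + 9.51
= −97.71 dBm → −97.7 dBm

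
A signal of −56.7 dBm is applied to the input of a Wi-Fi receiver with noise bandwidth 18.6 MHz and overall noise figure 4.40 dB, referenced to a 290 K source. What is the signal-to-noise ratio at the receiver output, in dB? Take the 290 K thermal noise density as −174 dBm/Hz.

40.2 dB

Noise floor: N = −174 + 10 log₁₀(B) + NF
10 log₁₀(1.86×10⁷) = 72.7 dB
N = −174 + 72.7 + 4.40 = −96.90 dBm
SNR = P_sig − N = −56.7 − (−96.90) = 40.20 dB → 40.2 dB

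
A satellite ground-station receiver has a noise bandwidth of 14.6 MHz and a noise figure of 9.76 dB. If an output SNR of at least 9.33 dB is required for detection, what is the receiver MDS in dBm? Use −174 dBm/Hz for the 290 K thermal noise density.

−83.3 dBm

Sensitivity = −174 + 10 log₁₀(B) + NF + SNR_min
= −174 + 71.64 + 9.76 + 9.33
= −83.27 dBm → −83.3 dBm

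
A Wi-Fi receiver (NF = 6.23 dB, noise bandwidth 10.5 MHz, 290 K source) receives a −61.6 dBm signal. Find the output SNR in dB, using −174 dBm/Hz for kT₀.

36.0 dB

Noise floor: N = −174 + 10 log₁₀(B) + NF
10 log₁₀(1.05×10⁷) = 70.21 dB
N = −174 + 70.21 + 6.23 = −97.56 dBm
SNR = P_sig − N = −61.6 − (−97.56) = 35.96 dB → 36.0 dB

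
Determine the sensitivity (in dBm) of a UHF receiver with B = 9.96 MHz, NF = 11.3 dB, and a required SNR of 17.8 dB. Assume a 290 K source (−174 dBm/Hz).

−74.9 dBm

Sensitivity = −174 + 10 log₁₀(B) + NF + SNR_min
= −174 + 69.98 + 11.3 + 17.8
= −74.92 dBm → −74.9 dBm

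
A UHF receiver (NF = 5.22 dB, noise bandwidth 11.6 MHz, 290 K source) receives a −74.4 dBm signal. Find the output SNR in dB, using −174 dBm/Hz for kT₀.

23.7 dB

Noise floor: N = −174 + 10 log₁₀(B) + NF
10 log₁₀(1.16×10⁷) = 70.64 dB
N = −174 + 70.64 + 5.22 = −98.14 dBm
SNR = P_sig − N = −74.4 − (−98.14) = 23.74 dB → 23.7 dB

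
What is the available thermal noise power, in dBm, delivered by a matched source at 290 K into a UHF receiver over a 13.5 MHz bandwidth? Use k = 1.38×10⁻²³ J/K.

P_n = kTB = 1.38×10⁻²³ × 290 × 1.35×10⁷ = 5.40×10⁻¹⁴ W
In dBm: 10 log₁₀(5.40×10⁻¹⁴ / 10⁻³) = −102.7 dBm

−102.7 dBm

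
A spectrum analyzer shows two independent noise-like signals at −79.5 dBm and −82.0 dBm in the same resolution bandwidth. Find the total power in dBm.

Convert to linear, add, convert back:
P₁ = 1.12×10⁻¹¹ W, P₂ = 6.31×10⁻¹² W
P_tot = 1.75×10⁻¹¹ W → 10 log₁₀(P_tot / 10⁻³) = −77.6 dBm

−77.6 dBm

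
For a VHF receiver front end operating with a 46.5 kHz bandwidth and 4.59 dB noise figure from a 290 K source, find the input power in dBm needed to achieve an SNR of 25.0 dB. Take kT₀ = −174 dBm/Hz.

−97.7 dBm

Sensitivity = −174 + 10 log₁₀(B) + NF + SNR_min
= −174 + 46.67 + 4.59 + 25.0
= −97.74 dBm → −97.7 dBm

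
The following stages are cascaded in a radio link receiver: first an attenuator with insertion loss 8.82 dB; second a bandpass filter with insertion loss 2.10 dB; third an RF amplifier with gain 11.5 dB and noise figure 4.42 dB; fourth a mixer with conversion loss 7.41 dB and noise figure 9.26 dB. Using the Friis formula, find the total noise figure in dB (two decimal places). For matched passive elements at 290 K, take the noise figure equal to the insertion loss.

Convert to linear (a loss of L dB is a gain of −L dB): F_i = 10^(NF_i/10), G_i = 10^(G_i,dB/10)
  Stage 1: F_1 = 10^(8.82/10) = 7.621, G_1 = 10^(−8.82/10) = 0.1312
  Stage 2: F_2 = 10^(2.10/10) = 1.622, G_2 = 10^(−2.10/10) = 0.6166
  Stage 3: F_3 = 10^(4.42/10) = 2.767, G_3 = 10^(11.5/10) = 14.13
  Stage 4: F_4 = 10^(9.26/10) = 8.433, G_4 = 10^(−7.41/10) = 0.1816
Friis cascade:
  F = 7.621 + (1.622 − 1)/0.1312 + (2.767 − 1)/0.08091 + (8.433 − 1)/1.143 = 40.70
NF = 10 log₁₀(40.70) = 16.10 dB

16.10 dB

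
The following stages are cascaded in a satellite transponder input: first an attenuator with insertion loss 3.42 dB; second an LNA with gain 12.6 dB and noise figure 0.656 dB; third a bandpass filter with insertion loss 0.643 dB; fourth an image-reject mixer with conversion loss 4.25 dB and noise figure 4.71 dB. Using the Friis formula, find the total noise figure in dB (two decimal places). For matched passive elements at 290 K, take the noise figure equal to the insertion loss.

4.55 dB

Convert to linear (a loss of L dB is a gain of −L dB): F_i = 10^(NF_i/10), G_i = 10^(G_i,dB/10)
  Stage 1: F_1 = 10^(3.42/10) = 2.198, G_1 = 10^(−3.42/10) = 0.4550
  Stage 2: F_2 = 10^(0.656/10) = 1.163, G_2 = 10^(12.6/10) = 18.20
  Stage 3: F_3 = 10^(0.643/10) = 1.160, G_3 = 10^(−0.643/10) = 0.8624
  Stage 4: F_4 = 10^(4.71/10) = 2.958, G_4 = 10^(−4.25/10) = 0.3758
Friis cascade:
  F = 2.198 + (1.163 − 1)/0.4550 + (1.160 − 1)/8.279 + (2.958 − 1)/7.140 = 2.850
NF = 10 log₁₀(2.850) = 4.55 dB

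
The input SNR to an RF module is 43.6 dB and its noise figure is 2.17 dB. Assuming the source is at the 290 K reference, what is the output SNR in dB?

41.43 dB

By definition F = SNR_in/SNR_out, so in dB: SNR_out = SNR_in − NF
SNR_out = 43.6 − 2.17 = 41.43 dB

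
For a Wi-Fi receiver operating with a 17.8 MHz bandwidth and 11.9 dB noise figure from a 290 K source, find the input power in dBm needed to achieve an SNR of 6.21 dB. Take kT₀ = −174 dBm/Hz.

−83.4 dBm

Sensitivity = −174 + 10 log₁₀(B) + NF + SNR_min
= −174 + 72.5 + 11.9 + 6.21
= −83.39 dBm → −83.4 dBm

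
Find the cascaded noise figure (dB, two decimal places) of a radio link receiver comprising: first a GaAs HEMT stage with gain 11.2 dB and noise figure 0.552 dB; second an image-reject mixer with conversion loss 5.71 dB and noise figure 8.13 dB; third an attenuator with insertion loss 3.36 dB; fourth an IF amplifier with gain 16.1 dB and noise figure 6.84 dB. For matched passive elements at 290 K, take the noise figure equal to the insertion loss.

Convert to linear (a loss of L dB is a gain of −L dB): F_i = 10^(NF_i/10), G_i = 10^(G_i,dB/10)
  Stage 1: F_1 = 10^(0.552/10) = 1.136, G_1 = 10^(11.2/10) = 13.18
  Stage 2: F_2 = 10^(8.13/10) = 6.501, G_2 = 10^(−5.71/10) = 0.2685
  Stage 3: F_3 = 10^(3.36/10) = 2.168, G_3 = 10^(−3.36/10) = 0.4613
  Stage 4: F_4 = 10^(6.84/10) = 4.831, G_4 = 10^(16.1/10) = 40.74
Friis cascade:
  F = 1.136 + (6.501 − 1)/13.18 + (2.168 − 1)/3.540 + (4.831 − 1)/1.633 = 4.228
NF = 10 log₁₀(4.228) = 6.26 dB

6.26 dB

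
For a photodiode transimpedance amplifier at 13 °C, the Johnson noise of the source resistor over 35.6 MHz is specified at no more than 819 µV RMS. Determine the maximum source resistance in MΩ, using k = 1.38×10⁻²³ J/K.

1.19 MΩ

T = 13 °C + 273.15 = 286.15 K
Johnson–Nyquist: V_n = √(4kTRB) ⇒ R = V_n² / (4kTB)
4kTB = 4 × 1.38×10⁻²³ × 286.15 × 3.56×10⁷ = 5.62×10⁻¹³
R = (8.19×10⁻⁴)² / 5.62×10⁻¹³ = 1.19×10⁶ Ω = 1.19 MΩ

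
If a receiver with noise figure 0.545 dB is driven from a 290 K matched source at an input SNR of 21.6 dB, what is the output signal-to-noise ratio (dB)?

By definition F = SNR_in/SNR_out, so in dB: SNR_out = SNR_in − NF
SNR_out = 21.6 − 0.545 = 21.055 dB

21.055 dB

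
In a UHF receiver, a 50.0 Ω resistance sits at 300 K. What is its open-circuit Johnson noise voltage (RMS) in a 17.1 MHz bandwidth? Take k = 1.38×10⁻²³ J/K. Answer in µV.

3.76 µV

V_n = √(4kTRB)
4kTRB = 4 × 1.38×10⁻²³ × 300 × 5.00×10¹ × 1.71×10⁷ = 1.42×10⁻¹¹ V²
V_n = √(1.42×10⁻¹¹) = 3.76×10⁻⁶ V = 3.76 µV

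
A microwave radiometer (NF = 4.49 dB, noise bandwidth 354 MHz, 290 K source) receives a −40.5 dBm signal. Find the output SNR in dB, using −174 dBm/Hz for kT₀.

Noise floor: N = −174 + 10 log₁₀(B) + NF
10 log₁₀(3.54×10⁸) = 85.49 dB
N = −174 + 85.49 + 4.49 = −84.02 dBm
SNR = P_sig − N = −40.5 − (−84.02) = 43.52 dB → 43.5 dB

43.5 dB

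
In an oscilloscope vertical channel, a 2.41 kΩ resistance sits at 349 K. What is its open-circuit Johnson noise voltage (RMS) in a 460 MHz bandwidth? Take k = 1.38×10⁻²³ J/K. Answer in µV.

V_n = √(4kTRB)
4kTRB = 4 × 1.38×10⁻²³ × 349 × 2.41×10³ × 4.60×10⁸ = 2.14×10⁻⁸ V²
V_n = √(2.14×10⁻⁸) = 1.46×10⁻⁴ V = 146 µV

146 µV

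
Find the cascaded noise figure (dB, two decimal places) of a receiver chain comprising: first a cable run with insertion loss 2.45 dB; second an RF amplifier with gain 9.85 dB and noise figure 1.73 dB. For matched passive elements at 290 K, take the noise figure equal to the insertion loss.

4.18 dB

Convert to linear (a loss of L dB is a gain of −L dB): F_i = 10^(NF_i/10), G_i = 10^(G_i,dB/10)
  Stage 1: F_1 = 10^(2.45/10) = 1.758, G_1 = 10^(−2.45/10) = 0.5689
  Stage 2: F_2 = 10^(1.73/10) = 1.489, G_2 = 10^(9.85/10) = 9.661
Friis cascade:
  F = 1.758 + (1.489 − 1)/0.5689 = 2.618
NF = 10 log₁₀(2.618) = 4.18 dB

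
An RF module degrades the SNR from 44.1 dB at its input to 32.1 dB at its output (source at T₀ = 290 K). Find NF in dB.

NF (dB) = SNR_in(dB) − SNR_out(dB) when the source is at T₀
NF = 44.1 − 32.1 = 12.0 dB

12.0 dB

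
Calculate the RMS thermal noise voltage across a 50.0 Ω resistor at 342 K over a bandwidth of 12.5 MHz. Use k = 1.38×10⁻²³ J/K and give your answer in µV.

V_n = √(4kTRB)
4kTRB = 4 × 1.38×10⁻²³ × 342 × 5.00×10¹ × 1.25×10⁷ = 1.18×10⁻¹¹ V²
V_n = √(1.18×10⁻¹¹) = 3.43×10⁻⁶ V = 3.43 µV

3.43 µV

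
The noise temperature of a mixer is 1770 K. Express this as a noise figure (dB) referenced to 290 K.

8.51 dB

F = 1 + T_e/T₀ = 1 + 1770/290 = 7.10345
NF = 10 log₁₀(7.10345) = 8.51 dB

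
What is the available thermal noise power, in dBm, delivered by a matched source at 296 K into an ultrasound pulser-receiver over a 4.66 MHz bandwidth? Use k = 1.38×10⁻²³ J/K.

−107.2 dBm

P_n = kTB = 1.38×10⁻²³ × 296 × 4.66×10⁶ = 1.90×10⁻¹⁴ W
In dBm: 10 log₁₀(1.90×10⁻¹⁴ / 10⁻³) = −107.2 dBm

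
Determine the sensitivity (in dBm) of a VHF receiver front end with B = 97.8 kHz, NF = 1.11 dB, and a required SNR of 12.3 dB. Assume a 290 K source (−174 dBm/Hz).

Sensitivity = −174 + 10 log₁₀(B) + NF + SNR_min
= −174 + 49.9 + 1.11 + 12.3
= −110.69 dBm → −110.7 dBm

−110.7 dBm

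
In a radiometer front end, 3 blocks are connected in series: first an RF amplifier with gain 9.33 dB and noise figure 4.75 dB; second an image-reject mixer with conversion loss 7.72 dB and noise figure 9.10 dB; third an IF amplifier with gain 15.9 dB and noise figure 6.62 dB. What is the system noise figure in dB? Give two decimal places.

Convert to linear (a loss of L dB is a gain of −L dB): F_i = 10^(NF_i/10), G_i = 10^(G_i,dB/10)
  Stage 1: F_1 = 10^(4.75/10) = 2.985, G_1 = 10^(9.33/10) = 8.570
  Stage 2: F_2 = 10^(9.10/10) = 8.128, G_2 = 10^(−7.72/10) = 0.1690
  Stage 3: F_3 = 10^(6.62/10) = 4.592, G_3 = 10^(15.9/10) = 38.90
Friis cascade:
  F = 2.985 + (8.128 − 1)/8.570 + (4.592 − 1)/1.449 = 6.296
NF = 10 log₁₀(6.296) = 7.99 dB

7.99 dB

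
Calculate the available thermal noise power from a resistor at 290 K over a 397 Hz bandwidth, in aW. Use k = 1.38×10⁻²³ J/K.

P_n = kTB = 1.38×10⁻²³ × 290 × 3.97×10² = 1.59×10⁻¹⁸ W = 1.59 aW

1.59 aW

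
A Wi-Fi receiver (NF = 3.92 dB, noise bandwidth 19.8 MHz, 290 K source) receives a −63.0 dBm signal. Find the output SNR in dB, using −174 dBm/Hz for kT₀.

Noise floor: N = −174 + 10 log₁₀(B) + NF
10 log₁₀(1.98×10⁷) = 72.97 dB
N = −174 + 72.97 + 3.92 = −97.11 dBm
SNR = P_sig − N = −63.0 − (−97.11) = 34.11 dB → 34.1 dB

34.1 dB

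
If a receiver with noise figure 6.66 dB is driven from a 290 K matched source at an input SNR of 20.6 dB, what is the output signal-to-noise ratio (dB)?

13.94 dB

By definition F = SNR_in/SNR_out, so in dB: SNR_out = SNR_in − NF
SNR_out = 20.6 − 6.66 = 13.94 dB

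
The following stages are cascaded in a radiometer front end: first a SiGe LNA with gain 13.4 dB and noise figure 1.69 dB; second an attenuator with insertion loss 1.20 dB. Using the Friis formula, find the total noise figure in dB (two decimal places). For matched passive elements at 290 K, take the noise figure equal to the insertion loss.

1.73 dB

Convert to linear (a loss of L dB is a gain of −L dB): F_i = 10^(NF_i/10), G_i = 10^(G_i,dB/10)
  Stage 1: F_1 = 10^(1.69/10) = 1.476, G_1 = 10^(13.4/10) = 21.88
  Stage 2: F_2 = 10^(1.20/10) = 1.318, G_2 = 10^(−1.20/10) = 0.7586
Friis cascade:
  F = 1.476 + (1.318 − 1)/21.88 = 1.490
NF = 10 log₁₀(1.490) = 1.73 dB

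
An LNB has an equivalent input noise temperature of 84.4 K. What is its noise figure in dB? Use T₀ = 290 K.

F = 1 + T_e/T₀ = 1 + 84.4/290 = 1.29103
NF = 10 log₁₀(1.29103) = 1.11 dB

1.11 dB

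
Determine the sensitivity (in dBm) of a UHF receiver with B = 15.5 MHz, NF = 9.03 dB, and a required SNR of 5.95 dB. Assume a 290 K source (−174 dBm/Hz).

−87.1 dBm

Sensitivity = −174 + 10 log₁₀(B) + NF + SNR_min
= −174 + 71.9 + 9.03 + 5.95
= −87.12 dBm → −87.1 dBm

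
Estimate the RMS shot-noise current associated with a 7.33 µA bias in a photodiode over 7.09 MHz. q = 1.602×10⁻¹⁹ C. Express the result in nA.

4.08 nA

I_n = √(2qI·B)
2qI·B = 2 × 1.602×10⁻¹⁹ × 7.33×10⁻⁶ × 7.09×10⁶ = 1.67×10⁻¹⁷ A²
I_n = √(1.67×10⁻¹⁷) = 4.08×10⁻⁹ A = 4.08 nA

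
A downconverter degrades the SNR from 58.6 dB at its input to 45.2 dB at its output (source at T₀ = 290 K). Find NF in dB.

13.4 dB

NF (dB) = SNR_in(dB) − SNR_out(dB) when the source is at T₀
NF = 58.6 − 45.2 = 13.4 dB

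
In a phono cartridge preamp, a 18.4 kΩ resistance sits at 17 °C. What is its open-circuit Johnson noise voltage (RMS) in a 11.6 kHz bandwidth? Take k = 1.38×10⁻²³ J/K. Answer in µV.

T = 17 °C + 273.15 = 290.15 K
V_n = √(4kTRB)
4kTRB = 4 × 1.38×10⁻²³ × 290.15 × 1.84×10⁴ × 1.16×10⁴ = 3.42×10⁻¹² V²
V_n = √(3.42×10⁻¹²) = 1.85×10⁻⁶ V = 1.85 µV

1.85 µV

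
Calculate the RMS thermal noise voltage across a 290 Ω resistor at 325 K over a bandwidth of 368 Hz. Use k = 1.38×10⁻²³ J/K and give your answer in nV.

43.8 nV

V_n = √(4kTRB)
4kTRB = 4 × 1.38×10⁻²³ × 325 × 2.90×10² × 3.68×10² = 1.91×10⁻¹⁵ V²
V_n = √(1.91×10⁻¹⁵) = 4.38×10⁻⁸ V = 43.8 nV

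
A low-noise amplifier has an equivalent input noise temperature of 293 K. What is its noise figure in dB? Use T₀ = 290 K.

3.03 dB

F = 1 + T_e/T₀ = 1 + 293/290 = 2.01034
NF = 10 log₁₀(2.01034) = 3.03 dB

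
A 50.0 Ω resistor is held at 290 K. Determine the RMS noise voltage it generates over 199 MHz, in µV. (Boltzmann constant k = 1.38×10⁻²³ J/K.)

12.6 µV

V_n = √(4kTRB)
4kTRB = 4 × 1.38×10⁻²³ × 290 × 5.00×10¹ × 1.99×10⁸ = 1.59×10⁻¹⁰ V²
V_n = √(1.59×10⁻¹⁰) = 1.26×10⁻⁵ V = 12.6 µV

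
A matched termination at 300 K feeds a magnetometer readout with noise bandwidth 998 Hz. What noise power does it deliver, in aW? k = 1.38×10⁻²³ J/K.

P_n = kTB = 1.38×10⁻²³ × 300 × 9.98×10² = 4.13×10⁻¹⁸ W = 4.13 aW

4.13 aW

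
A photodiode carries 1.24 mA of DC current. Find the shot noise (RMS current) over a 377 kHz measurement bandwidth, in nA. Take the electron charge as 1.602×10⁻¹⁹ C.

I_n = √(2qI·B)
2qI·B = 2 × 1.602×10⁻¹⁹ × 1.24×10⁻³ × 3.77×10⁵ = 1.50×10⁻¹⁶ A²
I_n = √(1.50×10⁻¹⁶) = 1.22×10⁻⁸ A = 12.2 nA

12.2 nA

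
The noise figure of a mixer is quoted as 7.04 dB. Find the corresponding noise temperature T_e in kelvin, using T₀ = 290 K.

F = 10^(7.04/10) = 5.05825
T_e = (F − 1)·T₀ = (5.05825 − 1) × 290 = 1177 K

1177 K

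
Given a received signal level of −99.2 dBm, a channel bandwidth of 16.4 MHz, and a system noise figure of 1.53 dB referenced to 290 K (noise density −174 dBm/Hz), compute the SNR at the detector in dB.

1.1 dB

Noise floor: N = −174 + 10 log₁₀(B) + NF
10 log₁₀(1.64×10⁷) = 72.15 dB
N = −174 + 72.15 + 1.53 = −100.32 dBm
SNR = P_sig − N = −99.2 − (−100.32) = 1.12 dB → 1.1 dB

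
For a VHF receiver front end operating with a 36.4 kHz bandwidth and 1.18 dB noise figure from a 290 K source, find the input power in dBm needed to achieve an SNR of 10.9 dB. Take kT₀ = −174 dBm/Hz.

Sensitivity = −174 + 10 log₁₀(B) + NF + SNR_min
= −174 + 45.61 + 1.18 + 10.9
= −116.31 dBm → −116.3 dBm

−116.3 dBm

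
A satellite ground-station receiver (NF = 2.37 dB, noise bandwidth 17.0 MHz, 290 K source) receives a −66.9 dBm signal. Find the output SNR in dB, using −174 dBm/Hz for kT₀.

32.4 dB

Noise floor: N = −174 + 10 log₁₀(B) + NF
10 log₁₀(1.70×10⁷) = 72.3 dB
N = −174 + 72.3 + 2.37 = −99.33 dBm
SNR = P_sig − N = −66.9 − (−99.33) = 32.43 dB → 32.4 dB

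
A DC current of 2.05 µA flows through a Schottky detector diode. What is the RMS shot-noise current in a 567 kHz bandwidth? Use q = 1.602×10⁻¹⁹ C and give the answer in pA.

I_n = √(2qI·B)
2qI·B = 2 × 1.602×10⁻¹⁹ × 2.05×10⁻⁶ × 5.67×10⁵ = 3.72×10⁻¹⁹ A²
I_n = √(3.72×10⁻¹⁹) = 6.10×10⁻¹⁰ A = 610 pA

610 pA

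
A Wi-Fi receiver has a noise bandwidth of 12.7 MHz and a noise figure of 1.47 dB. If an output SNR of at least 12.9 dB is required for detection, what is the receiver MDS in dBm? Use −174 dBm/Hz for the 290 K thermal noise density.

−88.6 dBm

Sensitivity = −174 + 10 log₁₀(B) + NF + SNR_min
= −174 + 71.04 + 1.47 + 12.9
= −88.59 dBm → −88.6 dBm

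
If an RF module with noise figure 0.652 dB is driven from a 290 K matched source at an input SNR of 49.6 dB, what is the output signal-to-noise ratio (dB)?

By definition F = SNR_in/SNR_out, so in dB: SNR_out = SNR_in − NF
SNR_out = 49.6 − 0.652 = 48.948 dB

48.948 dB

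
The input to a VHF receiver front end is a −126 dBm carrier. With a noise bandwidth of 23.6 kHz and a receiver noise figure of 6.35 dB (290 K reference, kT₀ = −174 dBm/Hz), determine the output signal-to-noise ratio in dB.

Noise floor: N = −174 + 10 log₁₀(B) + NF
10 log₁₀(2.36×10⁴) = 43.73 dB
N = −174 + 43.73 + 6.35 = −123.92 dBm
SNR = P_sig − N = −126 − (−123.92) = −2.08 dB → −2.1 dB

−2.1 dB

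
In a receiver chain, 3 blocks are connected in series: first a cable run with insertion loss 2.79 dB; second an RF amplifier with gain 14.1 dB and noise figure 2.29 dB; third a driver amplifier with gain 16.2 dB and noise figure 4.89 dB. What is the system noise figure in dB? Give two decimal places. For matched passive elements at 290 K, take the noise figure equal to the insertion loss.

5.28 dB

Convert to linear (a loss of L dB is a gain of −L dB): F_i = 10^(NF_i/10), G_i = 10^(G_i,dB/10)
  Stage 1: F_1 = 10^(2.79/10) = 1.901, G_1 = 10^(−2.79/10) = 0.5260
  Stage 2: F_2 = 10^(2.29/10) = 1.694, G_2 = 10^(14.1/10) = 25.70
  Stage 3: F_3 = 10^(4.89/10) = 3.083, G_3 = 10^(16.2/10) = 41.69
Friis cascade:
  F = 1.901 + (1.694 − 1)/0.5260 + (3.083 − 1)/13.52 = 3.375
NF = 10 log₁₀(3.375) = 5.28 dB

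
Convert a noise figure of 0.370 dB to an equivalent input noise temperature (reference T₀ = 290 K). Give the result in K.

25.8 K

F = 10^(0.370/10) = 1.08893
T_e = (F − 1)·T₀ = (1.08893 − 1) × 290 = 25.8 K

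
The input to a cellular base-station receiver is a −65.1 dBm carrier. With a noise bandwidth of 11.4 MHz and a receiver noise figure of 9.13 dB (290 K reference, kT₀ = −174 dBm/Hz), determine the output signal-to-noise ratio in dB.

29.2 dB

Noise floor: N = −174 + 10 log₁₀(B) + NF
10 log₁₀(1.14×10⁷) = 70.57 dB
N = −174 + 70.57 + 9.13 = −94.30 dBm
SNR = P_sig − N = −65.1 − (−94.30) = 29.20 dB → 29.2 dB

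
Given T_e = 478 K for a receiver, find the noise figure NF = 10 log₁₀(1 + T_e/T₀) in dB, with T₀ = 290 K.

4.23 dB

F = 1 + T_e/T₀ = 1 + 478/290 = 2.64828
NF = 10 log₁₀(2.64828) = 4.23 dB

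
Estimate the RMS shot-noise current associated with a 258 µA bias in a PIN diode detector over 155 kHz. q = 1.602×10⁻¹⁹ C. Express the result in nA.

I_n = √(2qI·B)
2qI·B = 2 × 1.602×10⁻¹⁹ × 2.58×10⁻⁴ × 1.55×10⁵ = 1.28×10⁻¹⁷ A²
I_n = √(1.28×10⁻¹⁷) = 3.58×10⁻⁹ A = 3.58 nA

3.58 nA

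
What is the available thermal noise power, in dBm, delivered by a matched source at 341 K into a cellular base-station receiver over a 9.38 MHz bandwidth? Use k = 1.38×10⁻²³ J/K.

−103.6 dBm

P_n = kTB = 1.38×10⁻²³ × 341 × 9.38×10⁶ = 4.41×10⁻¹⁴ W
In dBm: 10 log₁₀(4.41×10⁻¹⁴ / 10⁻³) = −103.6 dBm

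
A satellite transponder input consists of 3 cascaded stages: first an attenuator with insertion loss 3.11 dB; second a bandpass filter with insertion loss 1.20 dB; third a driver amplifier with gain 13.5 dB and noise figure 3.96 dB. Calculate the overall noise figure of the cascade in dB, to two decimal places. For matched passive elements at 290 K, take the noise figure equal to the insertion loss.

Convert to linear (a loss of L dB is a gain of −L dB): F_i = 10^(NF_i/10), G_i = 10^(G_i,dB/10)
  Stage 1: F_1 = 10^(3.11/10) = 2.046, G_1 = 10^(−3.11/10) = 0.4887
  Stage 2: F_2 = 10^(1.20/10) = 1.318, G_2 = 10^(−1.20/10) = 0.7586
  Stage 3: F_3 = 10^(3.96/10) = 2.489, G_3 = 10^(13.5/10) = 22.39
Friis cascade:
  F = 2.046 + (1.318 − 1)/0.4887 + (2.489 − 1)/0.3707 = 6.714
NF = 10 log₁₀(6.714) = 8.27 dB

8.27 dB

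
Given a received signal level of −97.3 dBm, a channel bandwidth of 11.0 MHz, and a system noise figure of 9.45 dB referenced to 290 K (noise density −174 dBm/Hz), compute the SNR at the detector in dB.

−3.2 dB

Noise floor: N = −174 + 10 log₁₀(B) + NF
10 log₁₀(1.10×10⁷) = 70.41 dB
N = −174 + 70.41 + 9.45 = −94.14 dBm
SNR = P_sig − N = −97.3 − (−94.14) = −3.16 dB → −3.2 dB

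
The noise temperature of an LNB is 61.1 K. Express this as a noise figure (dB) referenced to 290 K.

0.830 dB

F = 1 + T_e/T₀ = 1 + 61.1/290 = 1.21069
NF = 10 log₁₀(1.21069) = 0.830 dB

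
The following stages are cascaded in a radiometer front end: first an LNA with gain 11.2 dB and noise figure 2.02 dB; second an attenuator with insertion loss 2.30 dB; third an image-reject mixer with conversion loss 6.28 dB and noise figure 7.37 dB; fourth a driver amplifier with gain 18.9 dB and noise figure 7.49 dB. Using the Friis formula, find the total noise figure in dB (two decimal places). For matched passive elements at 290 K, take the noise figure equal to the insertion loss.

6.76 dB

Convert to linear (a loss of L dB is a gain of −L dB): F_i = 10^(NF_i/10), G_i = 10^(G_i,dB/10)
  Stage 1: F_1 = 10^(2.02/10) = 1.592, G_1 = 10^(11.2/10) = 13.18
  Stage 2: F_2 = 10^(2.30/10) = 1.698, G_2 = 10^(−2.30/10) = 0.5888
  Stage 3: F_3 = 10^(7.37/10) = 5.458, G_3 = 10^(−6.28/10) = 0.2355
  Stage 4: F_4 = 10^(7.49/10) = 5.610, G_4 = 10^(18.9/10) = 77.62
Friis cascade:
  F = 1.592 + (1.698 − 1)/13.18 + (5.458 − 1)/7.762 + (5.610 − 1)/1.828 = 4.741
NF = 10 log₁₀(4.741) = 6.76 dB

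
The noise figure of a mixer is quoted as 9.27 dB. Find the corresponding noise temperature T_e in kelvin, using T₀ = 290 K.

F = 10^(9.27/10) = 8.45279
T_e = (F − 1)·T₀ = (8.45279 − 1) × 290 = 2161 K

2161 K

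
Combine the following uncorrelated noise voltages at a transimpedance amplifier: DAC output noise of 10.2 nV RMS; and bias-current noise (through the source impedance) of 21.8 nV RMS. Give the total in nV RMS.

Uncorrelated sources add in power (mean-square): V_tot = √(ΣV_i²)
V_tot = √[(1.02×10⁻⁸)² + (2.18×10⁻⁸)²] = 2.41×10⁻⁸ V = 24.1 nV

24.1 nV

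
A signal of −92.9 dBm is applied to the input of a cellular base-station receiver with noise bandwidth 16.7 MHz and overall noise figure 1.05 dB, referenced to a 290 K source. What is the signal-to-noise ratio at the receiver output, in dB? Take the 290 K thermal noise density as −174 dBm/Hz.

Noise floor: N = −174 + 10 log₁₀(B) + NF
10 log₁₀(1.67×10⁷) = 72.23 dB
N = −174 + 72.23 + 1.05 = −100.72 dBm
SNR = P_sig − N = −92.9 − (−100.72) = 7.82 dB → 7.8 dB

7.8 dB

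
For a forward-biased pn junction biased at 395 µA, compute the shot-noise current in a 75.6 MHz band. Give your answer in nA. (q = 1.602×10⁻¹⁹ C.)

97.8 nA

I_n = √(2qI·B)
2qI·B = 2 × 1.602×10⁻¹⁹ × 3.95×10⁻⁴ × 7.56×10⁷ = 9.57×10⁻¹⁵ A²
I_n = √(9.57×10⁻¹⁵) = 9.78×10⁻⁸ A = 97.8 nA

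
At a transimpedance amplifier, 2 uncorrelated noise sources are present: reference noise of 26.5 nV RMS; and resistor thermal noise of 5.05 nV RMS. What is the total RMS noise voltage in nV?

27.0 nV

Uncorrelated sources add in power (mean-square): V_tot = √(ΣV_i²)
V_tot = √[(2.65×10⁻⁸)² + (5.05×10⁻⁹)²] = 2.70×10⁻⁸ V = 27.0 nV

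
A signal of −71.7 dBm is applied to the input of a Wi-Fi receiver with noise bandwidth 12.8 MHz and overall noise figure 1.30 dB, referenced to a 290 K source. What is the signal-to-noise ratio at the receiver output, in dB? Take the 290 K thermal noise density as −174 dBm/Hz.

Noise floor: N = −174 + 10 log₁₀(B) + NF
10 log₁₀(1.28×10⁷) = 71.07 dB
N = −174 + 71.07 + 1.30 = −101.63 dBm
SNR = P_sig − N = −71.7 − (−101.63) = 29.93 dB → 29.9 dB

29.9 dB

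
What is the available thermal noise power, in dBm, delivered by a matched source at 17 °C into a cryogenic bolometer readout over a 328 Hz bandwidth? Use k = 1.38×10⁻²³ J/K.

−148.8 dBm

T = 17 °C + 273.15 = 290.15 K
P_n = kTB = 1.38×10⁻²³ × 290.15 × 3.28×10² = 1.31×10⁻¹⁸ W
In dBm: 10 log₁₀(1.31×10⁻¹⁸ / 10⁻³) = −148.8 dBm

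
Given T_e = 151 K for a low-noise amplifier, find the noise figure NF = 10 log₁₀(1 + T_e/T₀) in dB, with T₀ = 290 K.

F = 1 + T_e/T₀ = 1 + 151/290 = 1.52069
NF = 10 log₁₀(1.52069) = 1.82 dB

1.82 dB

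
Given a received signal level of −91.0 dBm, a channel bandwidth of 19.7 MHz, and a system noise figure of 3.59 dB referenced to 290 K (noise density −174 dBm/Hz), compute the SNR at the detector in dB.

Noise floor: N = −174 + 10 log₁₀(B) + NF
10 log₁₀(1.97×10⁷) = 72.94 dB
N = −174 + 72.94 + 3.59 = −97.47 dBm
SNR = P_sig − N = −91.0 − (−97.47) = 6.47 dB → 6.5 dB

6.5 dB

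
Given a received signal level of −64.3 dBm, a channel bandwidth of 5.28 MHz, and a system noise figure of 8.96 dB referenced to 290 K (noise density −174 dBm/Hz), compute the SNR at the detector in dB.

33.5 dB

Noise floor: N = −174 + 10 log₁₀(B) + NF
10 log₁₀(5.28×10⁶) = 67.23 dB
N = −174 + 67.23 + 8.96 = −97.81 dBm
SNR = P_sig − N = −64.3 − (−97.81) = 33.51 dB → 33.5 dB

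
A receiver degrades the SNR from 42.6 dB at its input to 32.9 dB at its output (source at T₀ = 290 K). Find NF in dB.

9.7 dB

NF (dB) = SNR_in(dB) − SNR_out(dB) when the source is at T₀
NF = 42.6 − 32.9 = 9.7 dB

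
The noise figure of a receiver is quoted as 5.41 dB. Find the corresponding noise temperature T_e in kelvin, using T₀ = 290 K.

F = 10^(5.41/10) = 3.47536
T_e = (F − 1)·T₀ = (3.47536 − 1) × 290 = 718 K

718 K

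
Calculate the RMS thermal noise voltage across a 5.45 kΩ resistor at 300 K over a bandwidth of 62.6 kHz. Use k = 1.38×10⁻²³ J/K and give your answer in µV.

V_n = √(4kTRB)
4kTRB = 4 × 1.38×10⁻²³ × 300 × 5.45×10³ × 6.26×10⁴ = 5.65×10⁻¹² V²
V_n = √(5.65×10⁻¹²) = 2.38×10⁻⁶ V = 2.38 µV

2.38 µV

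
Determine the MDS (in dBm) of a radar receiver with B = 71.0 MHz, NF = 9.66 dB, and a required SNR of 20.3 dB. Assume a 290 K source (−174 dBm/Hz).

−65.5 dBm

Sensitivity = −174 + 10 log₁₀(B) + NF + SNR_min
= −174 + 78.51 + 9.66 + 20.3
= −65.53 dBm → −65.5 dBm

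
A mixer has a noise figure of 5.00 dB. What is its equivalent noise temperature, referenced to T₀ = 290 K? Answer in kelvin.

F = 10^(5.00/10) = 3.16228
T_e = (F − 1)·T₀ = (3.16228 − 1) × 290 = 627 K

627 K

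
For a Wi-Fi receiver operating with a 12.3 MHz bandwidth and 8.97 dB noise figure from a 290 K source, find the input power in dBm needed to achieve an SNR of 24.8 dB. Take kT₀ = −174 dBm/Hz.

−69.3 dBm

Sensitivity = −174 + 10 log₁₀(B) + NF + SNR_min
= −174 + 70.9 + 8.97 + 24.8
= −69.33 dBm → −69.3 dBm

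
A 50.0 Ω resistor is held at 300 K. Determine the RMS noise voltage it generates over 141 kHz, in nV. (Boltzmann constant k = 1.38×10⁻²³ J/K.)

V_n = √(4kTRB)
4kTRB = 4 × 1.38×10⁻²³ × 300 × 5.00×10¹ × 1.41×10⁵ = 1.17×10⁻¹³ V²
V_n = √(1.17×10⁻¹³) = 3.42×10⁻⁷ V = 342 nV

342 nV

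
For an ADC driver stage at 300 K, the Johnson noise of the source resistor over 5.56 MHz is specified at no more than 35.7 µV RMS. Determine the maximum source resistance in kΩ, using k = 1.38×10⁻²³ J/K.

13.8 kΩ

Johnson–Nyquist: V_n = √(4kTRB) ⇒ R = V_n² / (4kTB)
4kTB = 4 × 1.38×10⁻²³ × 300 × 5.56×10⁶ = 9.21×10⁻¹⁴
R = (3.57×10⁻⁵)² / 9.21×10⁻¹⁴ = 1.38×10⁴ Ω = 13.8 kΩ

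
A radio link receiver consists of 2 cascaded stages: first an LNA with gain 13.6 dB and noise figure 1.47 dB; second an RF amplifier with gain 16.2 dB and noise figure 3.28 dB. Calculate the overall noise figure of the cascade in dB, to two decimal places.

Convert to linear (a loss of L dB is a gain of −L dB): F_i = 10^(NF_i/10), G_i = 10^(G_i,dB/10)
  Stage 1: F_1 = 10^(1.47/10) = 1.403, G_1 = 10^(13.6/10) = 22.91
  Stage 2: F_2 = 10^(3.28/10) = 2.128, G_2 = 10^(16.2/10) = 41.69
Friis cascade:
  F = 1.403 + (2.128 − 1)/22.91 = 1.452
NF = 10 log₁₀(1.452) = 1.62 dB

1.62 dB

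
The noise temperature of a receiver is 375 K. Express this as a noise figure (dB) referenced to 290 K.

3.60 dB

F = 1 + T_e/T₀ = 1 + 375/290 = 2.2931
NF = 10 log₁₀(2.2931) = 3.60 dB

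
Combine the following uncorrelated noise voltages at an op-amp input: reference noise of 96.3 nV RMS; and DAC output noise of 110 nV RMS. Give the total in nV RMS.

146 nV

Uncorrelated sources add in power (mean-square): V_tot = √(ΣV_i²)
V_tot = √[(9.63×10⁻⁸)² + (1.10×10⁻⁷)²] = 1.46×10⁻⁷ V = 146 nV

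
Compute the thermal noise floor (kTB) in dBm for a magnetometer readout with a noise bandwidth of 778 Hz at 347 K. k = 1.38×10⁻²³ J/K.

P_n = kTB = 1.38×10⁻²³ × 347 × 7.78×10² = 3.73×10⁻¹⁸ W
In dBm: 10 log₁₀(3.73×10⁻¹⁸ / 10⁻³) = −144.3 dBm

−144.3 dBm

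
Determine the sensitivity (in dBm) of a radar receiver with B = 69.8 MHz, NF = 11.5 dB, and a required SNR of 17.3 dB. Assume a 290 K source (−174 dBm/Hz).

−66.8 dBm

Sensitivity = −174 + 10 log₁₀(B) + NF + SNR_min
= −174 + 78.44 + 11.5 + 17.3
= −66.76 dBm → −66.8 dBm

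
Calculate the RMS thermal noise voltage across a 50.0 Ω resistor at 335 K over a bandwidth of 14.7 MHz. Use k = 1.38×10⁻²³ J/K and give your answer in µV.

3.69 µV

V_n = √(4kTRB)
4kTRB = 4 × 1.38×10⁻²³ × 335 × 5.00×10¹ × 1.47×10⁷ = 1.36×10⁻¹¹ V²
V_n = √(1.36×10⁻¹¹) = 3.69×10⁻⁶ V = 3.69 µV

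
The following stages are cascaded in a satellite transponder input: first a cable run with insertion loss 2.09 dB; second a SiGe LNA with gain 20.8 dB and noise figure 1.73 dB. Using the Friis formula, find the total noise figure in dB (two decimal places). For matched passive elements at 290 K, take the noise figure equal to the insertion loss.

3.82 dB

Convert to linear (a loss of L dB is a gain of −L dB): F_i = 10^(NF_i/10), G_i = 10^(G_i,dB/10)
  Stage 1: F_1 = 10^(2.09/10) = 1.618, G_1 = 10^(−2.09/10) = 0.6180
  Stage 2: F_2 = 10^(1.73/10) = 1.489, G_2 = 10^(20.8/10) = 120.2
Friis cascade:
  F = 1.618 + (1.489 − 1)/0.6180 = 2.410
NF = 10 log₁₀(2.410) = 3.82 dB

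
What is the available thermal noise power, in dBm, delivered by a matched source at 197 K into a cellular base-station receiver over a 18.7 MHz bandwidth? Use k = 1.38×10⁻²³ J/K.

−102.9 dBm

P_n = kTB = 1.38×10⁻²³ × 197 × 1.87×10⁷ = 5.08×10⁻¹⁴ W
In dBm: 10 log₁₀(5.08×10⁻¹⁴ / 10⁻³) = −102.9 dBm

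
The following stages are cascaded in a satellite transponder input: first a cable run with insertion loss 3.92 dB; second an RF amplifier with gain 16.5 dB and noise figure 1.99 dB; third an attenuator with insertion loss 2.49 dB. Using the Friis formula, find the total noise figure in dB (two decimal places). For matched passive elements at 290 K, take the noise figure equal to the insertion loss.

5.96 dB

Convert to linear (a loss of L dB is a gain of −L dB): F_i = 10^(NF_i/10), G_i = 10^(G_i,dB/10)
  Stage 1: F_1 = 10^(3.92/10) = 2.466, G_1 = 10^(−3.92/10) = 0.4055
  Stage 2: F_2 = 10^(1.99/10) = 1.581, G_2 = 10^(16.5/10) = 44.67
  Stage 3: F_3 = 10^(2.49/10) = 1.774, G_3 = 10^(−2.49/10) = 0.5636
Friis cascade:
  F = 2.466 + (1.581 − 1)/0.4055 + (1.774 − 1)/18.11 = 3.942
NF = 10 log₁₀(3.942) = 5.96 dB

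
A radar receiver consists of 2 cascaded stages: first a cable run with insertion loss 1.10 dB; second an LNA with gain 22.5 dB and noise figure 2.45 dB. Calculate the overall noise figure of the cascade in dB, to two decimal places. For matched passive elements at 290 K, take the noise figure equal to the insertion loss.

3.55 dB

Convert to linear (a loss of L dB is a gain of −L dB): F_i = 10^(NF_i/10), G_i = 10^(G_i,dB/10)
  Stage 1: F_1 = 10^(1.10/10) = 1.288, G_1 = 10^(−1.10/10) = 0.7762
  Stage 2: F_2 = 10^(2.45/10) = 1.758, G_2 = 10^(22.5/10) = 177.8
Friis cascade:
  F = 1.288 + (1.758 − 1)/0.7762 = 2.265
NF = 10 log₁₀(2.265) = 3.55 dB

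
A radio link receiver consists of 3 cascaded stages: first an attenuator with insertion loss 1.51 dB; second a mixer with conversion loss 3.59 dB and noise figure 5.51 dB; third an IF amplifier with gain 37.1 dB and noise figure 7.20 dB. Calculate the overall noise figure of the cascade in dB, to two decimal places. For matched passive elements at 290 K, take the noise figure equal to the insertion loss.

12.74 dB

Convert to linear (a loss of L dB is a gain of −L dB): F_i = 10^(NF_i/10), G_i = 10^(G_i,dB/10)
  Stage 1: F_1 = 10^(1.51/10) = 1.416, G_1 = 10^(−1.51/10) = 0.7063
  Stage 2: F_2 = 10^(5.51/10) = 3.556, G_2 = 10^(−3.59/10) = 0.4375
  Stage 3: F_3 = 10^(7.20/10) = 5.248, G_3 = 10^(37.1/10) = 5129
Friis cascade:
  F = 1.416 + (3.556 − 1)/0.7063 + (5.248 − 1)/0.3090 = 18.78
NF = 10 log₁₀(18.78) = 12.74 dB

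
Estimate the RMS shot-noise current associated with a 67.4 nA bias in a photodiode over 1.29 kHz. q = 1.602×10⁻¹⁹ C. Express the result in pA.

I_n = √(2qI·B)
2qI·B = 2 × 1.602×10⁻¹⁹ × 6.74×10⁻⁸ × 1.29×10³ = 2.79×10⁻²³ A²
I_n = √(2.79×10⁻²³) = 5.28×10⁻¹² A = 5.28 pA

5.28 pA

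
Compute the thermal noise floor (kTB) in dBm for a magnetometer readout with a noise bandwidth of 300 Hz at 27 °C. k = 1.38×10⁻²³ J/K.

−149.1 dBm

T = 27 °C + 273.15 = 300.15 K
P_n = kTB = 1.38×10⁻²³ × 300.15 × 3.00×10² = 1.24×10⁻¹⁸ W
In dBm: 10 log₁₀(1.24×10⁻¹⁸ / 10⁻³) = −149.1 dBm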